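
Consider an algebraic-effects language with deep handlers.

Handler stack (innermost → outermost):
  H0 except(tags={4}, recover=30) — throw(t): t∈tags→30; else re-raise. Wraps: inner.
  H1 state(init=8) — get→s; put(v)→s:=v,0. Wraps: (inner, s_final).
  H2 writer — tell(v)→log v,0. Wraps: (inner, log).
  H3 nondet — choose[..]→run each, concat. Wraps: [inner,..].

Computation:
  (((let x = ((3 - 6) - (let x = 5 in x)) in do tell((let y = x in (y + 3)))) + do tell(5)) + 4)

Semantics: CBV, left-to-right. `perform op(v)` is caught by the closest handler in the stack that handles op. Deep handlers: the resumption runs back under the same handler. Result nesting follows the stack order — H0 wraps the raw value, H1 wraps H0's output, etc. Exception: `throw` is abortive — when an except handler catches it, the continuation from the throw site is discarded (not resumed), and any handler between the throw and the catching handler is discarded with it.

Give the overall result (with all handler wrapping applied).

Answer: [((4, 8), (-5, 5))]

Evaluation trace:
tell(-5) @ H2 ⇒ log+=-5
tell(5) @ H2 ⇒ log+=5
H0 returns 4
H1 returns (4, 8)
H2 returns ((4, 8), (-5, 5))
H3 returns [((4, 8), (-5, 5))]
= [((4, 8), (-5, 5))]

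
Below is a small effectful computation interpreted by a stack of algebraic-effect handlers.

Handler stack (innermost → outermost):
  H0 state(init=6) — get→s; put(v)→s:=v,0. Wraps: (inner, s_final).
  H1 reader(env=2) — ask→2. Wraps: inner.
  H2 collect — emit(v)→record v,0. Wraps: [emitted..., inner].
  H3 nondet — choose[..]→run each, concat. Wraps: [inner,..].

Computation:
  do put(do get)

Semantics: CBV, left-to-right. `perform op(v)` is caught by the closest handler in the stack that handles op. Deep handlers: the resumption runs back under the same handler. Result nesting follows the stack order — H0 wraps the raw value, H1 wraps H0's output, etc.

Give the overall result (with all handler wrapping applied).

Evaluation trace:
get @ H0 ⇒ 6
put(6) @ H0 ⇒ s:=6
H0 returns (0, 6)
H1 returns (0, 6)
H2 returns [(0, 6)]
H3 returns [[(0, 6)]]
= [[(0, 6)]]

Answer: [[(0, 6)]]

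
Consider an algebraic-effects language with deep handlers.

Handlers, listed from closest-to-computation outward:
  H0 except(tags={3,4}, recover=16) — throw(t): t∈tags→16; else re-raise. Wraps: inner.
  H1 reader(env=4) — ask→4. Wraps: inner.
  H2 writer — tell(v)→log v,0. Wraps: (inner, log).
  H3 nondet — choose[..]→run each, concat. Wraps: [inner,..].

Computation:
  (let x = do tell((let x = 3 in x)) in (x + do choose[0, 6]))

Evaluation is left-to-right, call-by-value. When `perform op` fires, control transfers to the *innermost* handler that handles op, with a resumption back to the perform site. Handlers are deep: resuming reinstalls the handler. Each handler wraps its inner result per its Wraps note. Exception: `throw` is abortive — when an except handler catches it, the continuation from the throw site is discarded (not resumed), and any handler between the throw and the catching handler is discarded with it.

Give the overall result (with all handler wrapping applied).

Answer: [(0, (3)), (6, (3))]

Evaluation trace:
tell(3) @ H2 ⇒ log+=3
choose[0, 6] @ H3
  branch[0] choose=0:
    H0 returns 0
    H1 returns 0
    H2 returns (0, (3))
    H3 returns [(0, (3))]
  branch[1] choose=6:
    H0 returns 6
    H1 returns 6
    H2 returns (6, (3))
    H3 returns [(6, (3))]
= [(0, (3)), (6, (3))]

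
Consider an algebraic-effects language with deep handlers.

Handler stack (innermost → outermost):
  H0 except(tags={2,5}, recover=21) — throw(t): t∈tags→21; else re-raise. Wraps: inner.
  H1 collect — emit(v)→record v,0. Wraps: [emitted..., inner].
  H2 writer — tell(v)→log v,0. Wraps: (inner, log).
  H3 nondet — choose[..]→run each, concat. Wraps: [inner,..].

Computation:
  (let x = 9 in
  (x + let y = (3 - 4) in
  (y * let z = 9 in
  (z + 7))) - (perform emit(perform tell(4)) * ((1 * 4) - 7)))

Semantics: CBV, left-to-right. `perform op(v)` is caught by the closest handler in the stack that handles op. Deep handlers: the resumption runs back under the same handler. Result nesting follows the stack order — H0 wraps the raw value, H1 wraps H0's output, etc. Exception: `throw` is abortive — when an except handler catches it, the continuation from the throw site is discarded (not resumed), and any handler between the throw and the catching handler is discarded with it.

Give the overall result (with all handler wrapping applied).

Working:
tell(4) @ H2 ⇒ log+=4
emit(0) @ H1 ⇒ out+=0
H0 returns -7
H1 returns [0, -7]
H2 returns ([0, -7], (4))
H3 returns [([0, -7], (4))]
= [([0, -7], (4))]

Answer: [([0, -7], (4))]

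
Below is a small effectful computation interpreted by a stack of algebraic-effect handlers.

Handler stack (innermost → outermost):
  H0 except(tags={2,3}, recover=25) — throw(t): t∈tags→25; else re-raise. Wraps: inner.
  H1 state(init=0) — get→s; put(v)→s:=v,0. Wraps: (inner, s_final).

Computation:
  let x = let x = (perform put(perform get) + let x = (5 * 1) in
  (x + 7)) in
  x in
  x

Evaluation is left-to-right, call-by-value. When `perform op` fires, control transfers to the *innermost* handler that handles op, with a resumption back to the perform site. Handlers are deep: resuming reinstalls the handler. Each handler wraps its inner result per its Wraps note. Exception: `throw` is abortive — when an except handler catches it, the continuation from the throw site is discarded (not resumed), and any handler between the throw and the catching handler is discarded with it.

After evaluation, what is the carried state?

Answer: 0

Evaluation trace:
get @ H1 ⇒ 0
put(0) @ H1 ⇒ s:=0
H0 returns 12
H1 returns (12, 0)
= (12, 0)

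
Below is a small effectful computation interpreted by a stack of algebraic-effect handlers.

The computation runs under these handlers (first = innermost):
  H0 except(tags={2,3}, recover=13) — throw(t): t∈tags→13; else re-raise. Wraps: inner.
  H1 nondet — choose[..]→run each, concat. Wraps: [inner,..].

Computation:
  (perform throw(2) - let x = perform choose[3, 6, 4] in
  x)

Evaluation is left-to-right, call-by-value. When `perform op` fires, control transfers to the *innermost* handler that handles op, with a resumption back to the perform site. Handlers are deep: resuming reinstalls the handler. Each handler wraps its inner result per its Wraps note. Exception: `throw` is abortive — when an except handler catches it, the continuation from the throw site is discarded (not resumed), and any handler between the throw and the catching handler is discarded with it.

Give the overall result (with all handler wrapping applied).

Step-by-step:
throw(2) @ H0 caught ⇒ 13
H1 returns [13]
= [13]

Answer: [13]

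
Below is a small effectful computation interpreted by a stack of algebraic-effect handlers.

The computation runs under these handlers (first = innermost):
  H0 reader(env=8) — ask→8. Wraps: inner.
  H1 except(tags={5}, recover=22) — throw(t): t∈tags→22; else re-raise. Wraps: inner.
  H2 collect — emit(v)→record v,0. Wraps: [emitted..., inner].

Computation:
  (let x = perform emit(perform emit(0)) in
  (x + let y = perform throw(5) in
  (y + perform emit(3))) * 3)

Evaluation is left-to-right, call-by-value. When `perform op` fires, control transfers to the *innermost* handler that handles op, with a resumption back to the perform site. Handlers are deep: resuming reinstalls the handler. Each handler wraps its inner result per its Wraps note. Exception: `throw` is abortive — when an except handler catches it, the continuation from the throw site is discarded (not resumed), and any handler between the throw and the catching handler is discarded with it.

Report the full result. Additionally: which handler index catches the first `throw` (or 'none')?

Step-by-step:
emit(0) @ H2 ⇒ out+=0
emit(0) @ H2 ⇒ out+=0
throw(5) @ H1 caught ⇒ 22
H2 returns [0, 0, 22]
= [0, 0, 22]

Answer: [0, 0, 22] ; first throw caught by: H1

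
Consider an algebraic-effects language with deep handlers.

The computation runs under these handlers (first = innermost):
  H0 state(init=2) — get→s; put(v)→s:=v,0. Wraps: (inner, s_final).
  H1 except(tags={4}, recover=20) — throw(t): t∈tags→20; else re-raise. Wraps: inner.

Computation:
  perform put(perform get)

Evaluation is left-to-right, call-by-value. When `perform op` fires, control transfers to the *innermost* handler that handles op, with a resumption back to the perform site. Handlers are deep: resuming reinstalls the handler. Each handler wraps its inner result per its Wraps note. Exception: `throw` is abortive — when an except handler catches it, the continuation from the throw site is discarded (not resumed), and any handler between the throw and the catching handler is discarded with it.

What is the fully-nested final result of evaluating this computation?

Working:
get @ H0 ⇒ 2
put(2) @ H0 ⇒ s:=2
H0 returns (0, 2)
H1 returns (0, 2)
= (0, 2)

Answer: (0, 2)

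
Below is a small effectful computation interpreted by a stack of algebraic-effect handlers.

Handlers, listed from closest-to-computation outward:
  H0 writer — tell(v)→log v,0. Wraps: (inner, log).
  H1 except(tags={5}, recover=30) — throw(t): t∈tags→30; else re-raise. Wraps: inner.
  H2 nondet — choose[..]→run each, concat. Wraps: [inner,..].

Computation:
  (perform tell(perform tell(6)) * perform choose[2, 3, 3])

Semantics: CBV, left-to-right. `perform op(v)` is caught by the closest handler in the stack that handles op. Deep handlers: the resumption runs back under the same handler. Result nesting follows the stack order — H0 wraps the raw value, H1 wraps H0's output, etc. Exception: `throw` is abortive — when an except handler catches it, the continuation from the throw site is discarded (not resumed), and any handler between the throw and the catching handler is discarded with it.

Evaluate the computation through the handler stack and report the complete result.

Answer: [(0, (6, 0)), (0, (6, 0)), (0, (6, 0))]

Evaluation trace:
tell(6) @ H0 ⇒ log+=6
tell(0) @ H0 ⇒ log+=0
choose[2, 3, 3] @ H2
  branch[0] choose=2:
    H0 returns (0, (6, 0))
    H1 returns (0, (6, 0))
    H2 returns [(0, (6, 0))]
  branch[1] choose=3:
    H0 returns (0, (6, 0))
    H1 returns (0, (6, 0))
    H2 returns [(0, (6, 0))]
  branch[2] choose=3:
    H0 returns (0, (6, 0))
    H1 returns (0, (6, 0))
    H2 returns [(0, (6, 0))]
= [(0, (6, 0)), (0, (6, 0)), (0, (6, 0))]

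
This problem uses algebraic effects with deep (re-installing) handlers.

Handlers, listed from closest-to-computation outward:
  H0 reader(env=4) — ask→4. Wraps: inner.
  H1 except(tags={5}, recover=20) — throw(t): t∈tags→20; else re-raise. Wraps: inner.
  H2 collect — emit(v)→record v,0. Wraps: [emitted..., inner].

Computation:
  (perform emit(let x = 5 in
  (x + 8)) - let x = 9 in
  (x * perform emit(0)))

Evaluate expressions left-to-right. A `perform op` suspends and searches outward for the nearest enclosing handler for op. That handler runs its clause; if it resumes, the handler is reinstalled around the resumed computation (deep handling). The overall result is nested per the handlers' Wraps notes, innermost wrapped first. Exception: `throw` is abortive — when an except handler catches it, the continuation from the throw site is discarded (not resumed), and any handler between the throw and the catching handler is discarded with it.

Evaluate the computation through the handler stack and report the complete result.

Working:
emit(13) @ H2 ⇒ out+=13
emit(0) @ H2 ⇒ out+=0
H0 returns 0
H1 returns 0
H2 returns [13, 0, 0]
= [13, 0, 0]

Answer: [13, 0, 0]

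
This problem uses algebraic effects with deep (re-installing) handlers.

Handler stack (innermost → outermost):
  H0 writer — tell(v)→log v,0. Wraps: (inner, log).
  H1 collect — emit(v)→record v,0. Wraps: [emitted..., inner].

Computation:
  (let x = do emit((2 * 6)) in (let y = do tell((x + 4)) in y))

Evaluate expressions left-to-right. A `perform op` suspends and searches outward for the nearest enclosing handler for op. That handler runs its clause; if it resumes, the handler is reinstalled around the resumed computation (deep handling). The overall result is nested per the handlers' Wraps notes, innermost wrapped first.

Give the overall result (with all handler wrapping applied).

Answer: [12, (0, (4))]

Step-by-step:
emit(12) @ H1 ⇒ out+=12
tell(4) @ H0 ⇒ log+=4
H0 returns (0, (4))
H1 returns [12, (0, (4))]
= [12, (0, (4))]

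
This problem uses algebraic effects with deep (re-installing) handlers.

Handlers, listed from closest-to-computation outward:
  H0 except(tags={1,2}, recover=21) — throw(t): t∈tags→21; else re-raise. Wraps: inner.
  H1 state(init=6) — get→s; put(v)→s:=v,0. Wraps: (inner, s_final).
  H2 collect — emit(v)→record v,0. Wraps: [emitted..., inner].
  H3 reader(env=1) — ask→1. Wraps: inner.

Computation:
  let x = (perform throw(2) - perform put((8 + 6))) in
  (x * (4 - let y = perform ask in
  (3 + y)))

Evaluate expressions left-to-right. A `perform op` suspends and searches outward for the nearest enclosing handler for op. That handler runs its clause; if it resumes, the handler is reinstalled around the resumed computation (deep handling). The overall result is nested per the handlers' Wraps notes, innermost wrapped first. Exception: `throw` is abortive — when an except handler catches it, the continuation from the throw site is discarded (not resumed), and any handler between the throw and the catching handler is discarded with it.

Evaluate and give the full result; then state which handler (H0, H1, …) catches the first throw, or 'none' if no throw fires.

Evaluation trace:
throw(2) @ H0 caught ⇒ 21
H1 returns (21, 6)
H2 returns [(21, 6)]
H3 returns [(21, 6)]
= [(21, 6)]

Answer: [(21, 6)] ; first throw caught by: H0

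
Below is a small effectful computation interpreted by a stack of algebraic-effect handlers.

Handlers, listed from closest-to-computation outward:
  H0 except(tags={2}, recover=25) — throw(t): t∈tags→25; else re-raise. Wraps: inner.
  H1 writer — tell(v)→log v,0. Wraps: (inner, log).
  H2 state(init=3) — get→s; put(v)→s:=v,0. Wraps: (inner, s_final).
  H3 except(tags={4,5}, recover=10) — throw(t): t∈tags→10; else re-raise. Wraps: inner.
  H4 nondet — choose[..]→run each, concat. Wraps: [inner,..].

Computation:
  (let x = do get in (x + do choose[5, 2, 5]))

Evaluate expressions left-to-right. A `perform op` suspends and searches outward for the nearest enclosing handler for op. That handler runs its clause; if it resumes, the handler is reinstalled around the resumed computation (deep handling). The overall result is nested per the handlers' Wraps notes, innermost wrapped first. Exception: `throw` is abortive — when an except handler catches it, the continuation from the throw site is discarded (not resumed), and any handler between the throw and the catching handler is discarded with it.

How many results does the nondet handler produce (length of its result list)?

Answer: 3

Step-by-step:
get @ H2 ⇒ 3
choose[5, 2, 5] @ H4
  branch[0] choose=5:
    H0 returns 8
    H1 returns (8, ())
    H2 returns ((8, ()), 3)
    H3 returns ((8, ()), 3)
    H4 returns [((8, ()), 3)]
  branch[1] choose=2:
    H0 returns 5
    H1 returns (5, ())
    H2 returns ((5, ()), 3)
    H3 returns ((5, ()), 3)
    H4 returns [((5, ()), 3)]
  branch[2] choose=5:
    H0 returns 8
    H1 returns (8, ())
    H2 returns ((8, ()), 3)
    H3 returns ((8, ()), 3)
    H4 returns [((8, ()), 3)]
= [((8, ()), 3), ((5, ()), 3), ((8, ()), 3)]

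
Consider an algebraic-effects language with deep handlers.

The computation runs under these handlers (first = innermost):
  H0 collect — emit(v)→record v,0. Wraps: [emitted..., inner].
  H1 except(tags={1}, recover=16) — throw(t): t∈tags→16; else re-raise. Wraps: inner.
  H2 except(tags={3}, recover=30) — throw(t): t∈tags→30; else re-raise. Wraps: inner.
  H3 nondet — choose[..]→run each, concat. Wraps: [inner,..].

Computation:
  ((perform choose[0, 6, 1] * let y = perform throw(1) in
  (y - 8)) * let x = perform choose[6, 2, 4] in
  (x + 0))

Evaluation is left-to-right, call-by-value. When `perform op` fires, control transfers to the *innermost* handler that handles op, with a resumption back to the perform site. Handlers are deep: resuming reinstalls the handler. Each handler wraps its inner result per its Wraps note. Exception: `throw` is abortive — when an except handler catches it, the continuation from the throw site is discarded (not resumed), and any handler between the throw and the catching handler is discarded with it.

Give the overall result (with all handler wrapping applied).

Answer: [16, 16, 16]

Working:
choose[0, 6, 1] @ H3
  branch[0] choose=0:
    throw(1) @ H1 caught ⇒ 16
    H2 returns 16
    H3 returns [16]
  branch[1] choose=6:
    throw(1) @ H1 caught ⇒ 16
    H2 returns 16
    H3 returns [16]
  branch[2] choose=1:
    throw(1) @ H1 caught ⇒ 16
    H2 returns 16
    H3 returns [16]
= [16, 16, 16]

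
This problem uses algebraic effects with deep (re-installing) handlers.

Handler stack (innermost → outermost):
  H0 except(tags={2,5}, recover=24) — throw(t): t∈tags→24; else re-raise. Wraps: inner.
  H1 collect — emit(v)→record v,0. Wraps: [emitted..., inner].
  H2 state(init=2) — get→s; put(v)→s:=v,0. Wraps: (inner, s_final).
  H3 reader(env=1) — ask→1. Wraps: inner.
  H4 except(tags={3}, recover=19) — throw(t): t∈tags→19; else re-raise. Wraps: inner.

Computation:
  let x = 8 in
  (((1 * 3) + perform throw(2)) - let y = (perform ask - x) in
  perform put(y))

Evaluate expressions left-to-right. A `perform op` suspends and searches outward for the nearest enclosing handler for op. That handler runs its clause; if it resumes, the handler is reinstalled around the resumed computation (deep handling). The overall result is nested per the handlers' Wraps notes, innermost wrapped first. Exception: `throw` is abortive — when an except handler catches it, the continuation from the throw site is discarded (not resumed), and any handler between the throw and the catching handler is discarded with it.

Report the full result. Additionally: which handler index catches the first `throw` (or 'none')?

Answer: ([24], 2) ; first throw caught by: H0

Evaluation trace:
throw(2) @ H0 caught ⇒ 24
H1 returns [24]
H2 returns ([24], 2)
H3 returns ([24], 2)
H4 returns ([24], 2)
= ([24], 2)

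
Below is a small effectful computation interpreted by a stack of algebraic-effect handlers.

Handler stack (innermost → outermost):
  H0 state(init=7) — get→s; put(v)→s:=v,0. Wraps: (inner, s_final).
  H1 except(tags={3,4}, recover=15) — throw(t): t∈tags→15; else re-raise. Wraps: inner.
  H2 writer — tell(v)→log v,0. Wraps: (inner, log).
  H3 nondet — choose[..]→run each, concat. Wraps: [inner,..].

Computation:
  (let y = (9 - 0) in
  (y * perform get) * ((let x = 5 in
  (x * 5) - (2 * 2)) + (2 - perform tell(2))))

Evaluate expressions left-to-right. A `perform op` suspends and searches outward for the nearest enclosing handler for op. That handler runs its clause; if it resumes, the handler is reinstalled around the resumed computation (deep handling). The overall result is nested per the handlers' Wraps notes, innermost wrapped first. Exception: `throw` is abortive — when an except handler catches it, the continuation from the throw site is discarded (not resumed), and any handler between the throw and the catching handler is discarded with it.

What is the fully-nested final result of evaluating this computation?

Answer: [((1449, 7), (2))]

Evaluation trace:
get @ H0 ⇒ 7
tell(2) @ H2 ⇒ log+=2
H0 returns (1449, 7)
H1 returns (1449, 7)
H2 returns ((1449, 7), (2))
H3 returns [((1449, 7), (2))]
= [((1449, 7), (2))]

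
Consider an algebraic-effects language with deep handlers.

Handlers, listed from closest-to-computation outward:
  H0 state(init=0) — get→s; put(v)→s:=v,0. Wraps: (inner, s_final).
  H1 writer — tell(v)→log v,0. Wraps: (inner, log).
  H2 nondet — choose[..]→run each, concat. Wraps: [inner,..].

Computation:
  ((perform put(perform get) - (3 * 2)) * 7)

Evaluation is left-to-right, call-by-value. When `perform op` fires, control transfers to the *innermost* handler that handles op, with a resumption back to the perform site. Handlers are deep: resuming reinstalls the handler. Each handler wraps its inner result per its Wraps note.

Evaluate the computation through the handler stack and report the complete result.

Step-by-step:
get @ H0 ⇒ 0
put(0) @ H0 ⇒ s:=0
H0 returns (-42, 0)
H1 returns ((-42, 0), ())
H2 returns [((-42, 0), ())]
= [((-42, 0), ())]

Answer: [((-42, 0), ())]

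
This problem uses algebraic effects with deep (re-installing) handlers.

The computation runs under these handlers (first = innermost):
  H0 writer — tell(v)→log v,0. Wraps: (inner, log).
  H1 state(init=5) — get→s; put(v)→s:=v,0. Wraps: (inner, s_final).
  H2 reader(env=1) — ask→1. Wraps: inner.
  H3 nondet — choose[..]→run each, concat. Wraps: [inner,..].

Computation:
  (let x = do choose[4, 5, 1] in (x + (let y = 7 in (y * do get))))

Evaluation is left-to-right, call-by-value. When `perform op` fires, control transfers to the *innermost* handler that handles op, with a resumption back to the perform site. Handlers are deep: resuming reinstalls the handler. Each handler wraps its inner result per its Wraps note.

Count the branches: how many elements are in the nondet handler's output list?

Answer: 3

Evaluation trace:
choose[4, 5, 1] @ H3
  branch[0] choose=4:
    get @ H1 ⇒ 5
    H0 returns (39, ())
    H1 returns ((39, ()), 5)
    H2 returns ((39, ()), 5)
    H3 returns [((39, ()), 5)]
  branch[1] choose=5:
    get @ H1 ⇒ 5
    H0 returns (40, ())
    H1 returns ((40, ()), 5)
    H2 returns ((40, ()), 5)
    H3 returns [((40, ()), 5)]
  branch[2] choose=1:
    get @ H1 ⇒ 5
    H0 returns (36, ())
    H1 returns ((36, ()), 5)
    H2 returns ((36, ()), 5)
    H3 returns [((36, ()), 5)]
= [((39, ()), 5), ((40, ()), 5), ((36, ()), 5)]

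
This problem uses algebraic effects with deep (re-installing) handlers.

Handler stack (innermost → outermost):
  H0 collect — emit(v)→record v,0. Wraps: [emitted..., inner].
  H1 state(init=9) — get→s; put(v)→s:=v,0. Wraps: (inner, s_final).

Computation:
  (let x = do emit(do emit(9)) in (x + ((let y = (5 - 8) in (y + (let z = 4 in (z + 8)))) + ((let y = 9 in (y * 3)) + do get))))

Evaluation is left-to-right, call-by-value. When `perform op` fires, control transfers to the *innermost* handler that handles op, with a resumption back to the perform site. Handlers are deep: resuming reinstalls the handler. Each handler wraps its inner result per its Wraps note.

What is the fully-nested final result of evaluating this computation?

Working:
emit(9) @ H0 ⇒ out+=9
emit(0) @ H0 ⇒ out+=0
get @ H1 ⇒ 9
H0 returns [9, 0, 45]
H1 returns ([9, 0, 45], 9)
= ([9, 0, 45], 9)

Answer: ([9, 0, 45], 9)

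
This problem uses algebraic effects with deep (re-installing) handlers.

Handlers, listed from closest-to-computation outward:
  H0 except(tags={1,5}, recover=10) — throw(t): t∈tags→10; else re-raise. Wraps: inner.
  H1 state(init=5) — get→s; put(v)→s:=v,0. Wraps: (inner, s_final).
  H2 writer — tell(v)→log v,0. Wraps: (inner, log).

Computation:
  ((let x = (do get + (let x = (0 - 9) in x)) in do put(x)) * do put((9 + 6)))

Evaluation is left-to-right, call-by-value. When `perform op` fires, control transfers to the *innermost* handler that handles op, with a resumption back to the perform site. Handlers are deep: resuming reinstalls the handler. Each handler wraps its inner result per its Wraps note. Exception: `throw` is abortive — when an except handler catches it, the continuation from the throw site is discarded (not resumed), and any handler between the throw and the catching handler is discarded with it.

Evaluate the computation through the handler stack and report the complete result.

Evaluation trace:
get @ H1 ⇒ 5
put(-4) @ H1 ⇒ s:=-4
put(15) @ H1 ⇒ s:=15
H0 returns 0
H1 returns (0, 15)
H2 returns ((0, 15), ())
= ((0, 15), ())

Answer: ((0, 15), ())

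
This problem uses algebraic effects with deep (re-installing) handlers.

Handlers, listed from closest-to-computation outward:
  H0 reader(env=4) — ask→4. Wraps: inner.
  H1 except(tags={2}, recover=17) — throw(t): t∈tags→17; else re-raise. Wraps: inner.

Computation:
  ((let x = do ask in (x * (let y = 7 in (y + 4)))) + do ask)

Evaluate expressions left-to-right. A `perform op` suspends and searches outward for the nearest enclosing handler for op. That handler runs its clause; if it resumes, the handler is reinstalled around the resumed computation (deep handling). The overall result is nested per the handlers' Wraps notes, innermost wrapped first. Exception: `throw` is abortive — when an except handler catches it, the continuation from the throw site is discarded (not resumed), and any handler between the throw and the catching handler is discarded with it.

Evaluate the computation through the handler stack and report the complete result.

Answer: 48

Evaluation trace:
ask @ H0 ⇒ 4
ask @ H0 ⇒ 4
H0 returns 48
H1 returns 48
= 48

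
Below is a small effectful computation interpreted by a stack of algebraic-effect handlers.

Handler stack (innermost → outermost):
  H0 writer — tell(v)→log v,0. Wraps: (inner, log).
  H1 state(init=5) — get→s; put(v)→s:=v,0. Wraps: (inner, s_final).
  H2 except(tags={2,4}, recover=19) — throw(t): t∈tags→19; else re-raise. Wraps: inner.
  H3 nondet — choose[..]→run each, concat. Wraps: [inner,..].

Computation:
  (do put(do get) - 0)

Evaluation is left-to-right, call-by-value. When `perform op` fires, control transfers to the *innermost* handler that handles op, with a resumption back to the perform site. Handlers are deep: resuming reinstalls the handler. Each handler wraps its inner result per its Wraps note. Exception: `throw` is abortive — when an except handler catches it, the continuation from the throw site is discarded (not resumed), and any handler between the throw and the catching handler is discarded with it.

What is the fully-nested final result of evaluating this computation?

Answer: [((0, ()), 5)]

Evaluation trace:
get @ H1 ⇒ 5
put(5) @ H1 ⇒ s:=5
H0 returns (0, ())
H1 returns ((0, ()), 5)
H2 returns ((0, ()), 5)
H3 returns [((0, ()), 5)]
= [((0, ()), 5)]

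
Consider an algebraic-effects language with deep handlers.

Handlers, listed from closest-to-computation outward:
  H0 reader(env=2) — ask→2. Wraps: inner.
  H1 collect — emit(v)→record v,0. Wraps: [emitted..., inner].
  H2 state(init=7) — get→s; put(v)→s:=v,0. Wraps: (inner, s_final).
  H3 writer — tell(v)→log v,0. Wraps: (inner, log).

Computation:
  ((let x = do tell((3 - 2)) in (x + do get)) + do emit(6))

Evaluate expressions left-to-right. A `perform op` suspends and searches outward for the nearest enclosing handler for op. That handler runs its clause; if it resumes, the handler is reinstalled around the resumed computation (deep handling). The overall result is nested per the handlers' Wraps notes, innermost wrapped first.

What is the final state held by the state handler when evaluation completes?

Answer: 7

Evaluation trace:
tell(1) @ H3 ⇒ log+=1
get @ H2 ⇒ 7
emit(6) @ H1 ⇒ out+=6
H0 returns 7
H1 returns [6, 7]
H2 returns ([6, 7], 7)
H3 returns (([6, 7], 7), (1))
= (([6, 7], 7), (1))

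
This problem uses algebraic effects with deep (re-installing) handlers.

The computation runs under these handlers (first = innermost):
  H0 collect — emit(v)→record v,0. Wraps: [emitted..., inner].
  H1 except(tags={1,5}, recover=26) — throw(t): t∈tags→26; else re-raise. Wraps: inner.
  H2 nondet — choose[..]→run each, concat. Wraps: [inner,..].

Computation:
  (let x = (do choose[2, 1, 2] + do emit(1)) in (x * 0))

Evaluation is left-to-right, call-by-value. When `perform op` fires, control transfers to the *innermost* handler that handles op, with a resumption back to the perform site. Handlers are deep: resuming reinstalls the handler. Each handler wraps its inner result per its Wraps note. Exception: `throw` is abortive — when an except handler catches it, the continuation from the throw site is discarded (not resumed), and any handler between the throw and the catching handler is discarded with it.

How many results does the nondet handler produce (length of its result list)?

Evaluation trace:
choose[2, 1, 2] @ H2
  branch[0] choose=2:
    emit(1) @ H0 ⇒ out+=1
    H0 returns [1, 0]
    H1 returns [1, 0]
    H2 returns [[1, 0]]
  branch[1] choose=1:
    emit(1) @ H0 ⇒ out+=1
    H0 returns [1, 0]
    H1 returns [1, 0]
    H2 returns [[1, 0]]
  branch[2] choose=2:
    emit(1) @ H0 ⇒ out+=1
    H0 returns [1, 0]
    H1 returns [1, 0]
    H2 returns [[1, 0]]
= [[1, 0], [1, 0], [1, 0]]

Answer: 3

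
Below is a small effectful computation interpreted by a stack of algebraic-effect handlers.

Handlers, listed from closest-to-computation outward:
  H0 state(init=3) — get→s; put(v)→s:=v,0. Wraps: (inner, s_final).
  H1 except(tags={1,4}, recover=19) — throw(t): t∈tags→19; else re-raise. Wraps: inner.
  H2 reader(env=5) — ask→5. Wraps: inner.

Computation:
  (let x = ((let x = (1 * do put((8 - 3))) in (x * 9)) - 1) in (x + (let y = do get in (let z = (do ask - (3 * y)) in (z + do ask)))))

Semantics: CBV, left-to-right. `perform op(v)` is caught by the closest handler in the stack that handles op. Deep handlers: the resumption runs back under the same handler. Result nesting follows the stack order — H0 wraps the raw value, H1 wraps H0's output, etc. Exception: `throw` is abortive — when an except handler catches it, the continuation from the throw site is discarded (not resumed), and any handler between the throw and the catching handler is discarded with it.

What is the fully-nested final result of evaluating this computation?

Step-by-step:
put(5) @ H0 ⇒ s:=5
get @ H0 ⇒ 5
ask @ H2 ⇒ 5
ask @ H2 ⇒ 5
H0 returns (-6, 5)
H1 returns (-6, 5)
H2 returns (-6, 5)
= (-6, 5)

Answer: (-6, 5)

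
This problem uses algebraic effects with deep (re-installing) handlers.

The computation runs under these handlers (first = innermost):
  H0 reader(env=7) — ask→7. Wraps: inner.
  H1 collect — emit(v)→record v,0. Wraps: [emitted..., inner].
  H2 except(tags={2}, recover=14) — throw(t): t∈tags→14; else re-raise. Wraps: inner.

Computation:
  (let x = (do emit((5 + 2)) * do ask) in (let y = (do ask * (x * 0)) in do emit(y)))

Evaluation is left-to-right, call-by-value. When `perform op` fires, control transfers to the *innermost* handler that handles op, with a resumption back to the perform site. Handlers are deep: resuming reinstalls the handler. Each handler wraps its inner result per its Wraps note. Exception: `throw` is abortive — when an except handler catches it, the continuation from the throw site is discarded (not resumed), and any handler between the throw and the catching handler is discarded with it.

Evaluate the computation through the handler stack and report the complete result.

Working:
emit(7) @ H1 ⇒ out+=7
ask @ H0 ⇒ 7
ask @ H0 ⇒ 7
emit(0) @ H1 ⇒ out+=0
H0 returns 0
H1 returns [7, 0, 0]
H2 returns [7, 0, 0]
= [7, 0, 0]

Answer: [7, 0, 0]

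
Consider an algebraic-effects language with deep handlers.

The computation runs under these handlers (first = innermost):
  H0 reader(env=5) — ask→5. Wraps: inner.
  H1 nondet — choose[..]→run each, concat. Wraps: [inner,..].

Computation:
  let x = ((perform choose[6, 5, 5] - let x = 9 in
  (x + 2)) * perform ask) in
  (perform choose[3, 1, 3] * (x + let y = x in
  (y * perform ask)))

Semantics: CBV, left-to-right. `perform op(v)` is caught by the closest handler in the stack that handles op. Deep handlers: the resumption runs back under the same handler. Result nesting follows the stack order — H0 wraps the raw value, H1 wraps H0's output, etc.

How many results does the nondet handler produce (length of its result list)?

Answer: 9

Step-by-step:
choose[6, 5, 5] @ H1
  branch[0] choose=6:
    ask @ H0 ⇒ 5
    choose[3, 1, 3] @ H1
      branch[0] choose=3:
        ask @ H0 ⇒ 5
        H0 returns -450
        H1 returns [-450]
      branch[1] choose=1:
        ask @ H0 ⇒ 5
        H0 returns -150
        H1 returns [-150]
      branch[2] choose=3:
        ask @ H0 ⇒ 5
        H0 returns -450
        H1 returns [-450]
  branch[1] choose=5:
    ask @ H0 ⇒ 5
    choose[3, 1, 3] @ H1
      branch[0] choose=3:
        ask @ H0 ⇒ 5
        H0 returns -540
        H1 returns [-540]
      branch[1] choose=1:
        ask @ H0 ⇒ 5
        H0 returns -180
        H1 returns [-180]
      branch[2] choose=3:
        ask @ H0 ⇒ 5
        H0 returns -540
        H1 returns [-540]
  branch[2] choose=5:
    ask @ H0 ⇒ 5
    choose[3, 1, 3] @ H1
      branch[0] choose=3:
        ask @ H0 ⇒ 5
        H0 returns -540
        H1 returns [-540]
      branch[1] choose=1:
        ask @ H0 ⇒ 5
        H0 returns -180
        H1 returns [-180]
      branch[2] choose=3:
        ask @ H0 ⇒ 5
        H0 returns -540
        H1 returns [-540]
= [-450, -150, -450, -540, -180, -540, -540, -180, -540]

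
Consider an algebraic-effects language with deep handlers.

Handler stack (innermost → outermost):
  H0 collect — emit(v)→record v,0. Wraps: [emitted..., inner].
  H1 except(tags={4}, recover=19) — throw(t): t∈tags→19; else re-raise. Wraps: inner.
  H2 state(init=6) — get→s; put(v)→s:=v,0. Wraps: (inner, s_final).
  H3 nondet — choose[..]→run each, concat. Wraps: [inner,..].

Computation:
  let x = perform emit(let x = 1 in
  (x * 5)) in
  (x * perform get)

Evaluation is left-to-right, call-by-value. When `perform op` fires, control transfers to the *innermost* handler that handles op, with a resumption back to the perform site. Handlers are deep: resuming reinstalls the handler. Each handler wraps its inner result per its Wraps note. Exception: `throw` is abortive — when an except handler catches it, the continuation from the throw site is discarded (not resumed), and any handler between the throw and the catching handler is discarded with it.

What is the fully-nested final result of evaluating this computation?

Working:
emit(5) @ H0 ⇒ out+=5
get @ H2 ⇒ 6
H0 returns [5, 0]
H1 returns [5, 0]
H2 returns ([5, 0], 6)
H3 returns [([5, 0], 6)]
= [([5, 0], 6)]

Answer: [([5, 0], 6)]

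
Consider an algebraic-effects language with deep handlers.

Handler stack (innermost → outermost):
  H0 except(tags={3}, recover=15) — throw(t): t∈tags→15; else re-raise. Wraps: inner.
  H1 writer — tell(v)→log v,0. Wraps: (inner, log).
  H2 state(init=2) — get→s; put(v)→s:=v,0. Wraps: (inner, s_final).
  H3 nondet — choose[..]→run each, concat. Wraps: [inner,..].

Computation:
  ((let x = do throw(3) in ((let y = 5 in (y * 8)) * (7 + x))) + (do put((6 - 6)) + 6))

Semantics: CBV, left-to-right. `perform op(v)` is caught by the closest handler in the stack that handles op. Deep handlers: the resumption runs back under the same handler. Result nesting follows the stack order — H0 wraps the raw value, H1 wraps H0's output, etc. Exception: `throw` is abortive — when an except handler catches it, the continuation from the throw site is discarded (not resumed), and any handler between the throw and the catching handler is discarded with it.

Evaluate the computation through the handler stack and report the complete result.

Working:
throw(3) @ H0 caught ⇒ 15
H1 returns (15, ())
H2 returns ((15, ()), 2)
H3 returns [((15, ()), 2)]
= [((15, ()), 2)]

Answer: [((15, ()), 2)]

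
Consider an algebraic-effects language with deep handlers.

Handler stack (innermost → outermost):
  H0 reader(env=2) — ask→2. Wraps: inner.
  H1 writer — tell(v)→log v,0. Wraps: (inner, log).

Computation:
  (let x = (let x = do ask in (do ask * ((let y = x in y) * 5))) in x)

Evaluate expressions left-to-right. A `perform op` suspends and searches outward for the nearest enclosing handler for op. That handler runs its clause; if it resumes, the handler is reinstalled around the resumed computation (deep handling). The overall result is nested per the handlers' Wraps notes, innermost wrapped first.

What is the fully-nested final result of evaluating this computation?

Working:
ask @ H0 ⇒ 2
ask @ H0 ⇒ 2
H0 returns 20
H1 returns (20, ())
= (20, ())

Answer: (20, ())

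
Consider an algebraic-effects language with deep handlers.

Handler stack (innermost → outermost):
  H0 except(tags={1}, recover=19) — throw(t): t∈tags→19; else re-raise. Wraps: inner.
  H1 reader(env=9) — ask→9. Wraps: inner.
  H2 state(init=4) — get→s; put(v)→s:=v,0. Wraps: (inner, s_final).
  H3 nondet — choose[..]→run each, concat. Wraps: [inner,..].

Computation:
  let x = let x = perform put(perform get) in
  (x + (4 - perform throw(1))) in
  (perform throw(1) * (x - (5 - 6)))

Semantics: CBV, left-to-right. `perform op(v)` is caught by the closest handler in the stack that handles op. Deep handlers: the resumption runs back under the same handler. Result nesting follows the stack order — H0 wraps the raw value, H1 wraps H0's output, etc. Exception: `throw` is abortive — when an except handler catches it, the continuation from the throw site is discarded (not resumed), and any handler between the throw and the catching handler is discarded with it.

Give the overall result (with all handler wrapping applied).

Answer: [(19, 4)]

Working:
get @ H2 ⇒ 4
put(4) @ H2 ⇒ s:=4
throw(1) @ H0 caught ⇒ 19
H1 returns 19
H2 returns (19, 4)
H3 returns [(19, 4)]
= [(19, 4)]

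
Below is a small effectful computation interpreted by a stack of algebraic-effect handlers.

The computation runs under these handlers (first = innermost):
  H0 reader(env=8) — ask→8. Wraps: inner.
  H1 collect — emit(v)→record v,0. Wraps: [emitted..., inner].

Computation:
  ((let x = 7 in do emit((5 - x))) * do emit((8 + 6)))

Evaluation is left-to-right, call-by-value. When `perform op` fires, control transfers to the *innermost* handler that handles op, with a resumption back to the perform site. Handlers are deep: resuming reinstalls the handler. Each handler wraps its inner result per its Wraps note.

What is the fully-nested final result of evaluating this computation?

Evaluation trace:
emit(-2) @ H1 ⇒ out+=-2
emit(14) @ H1 ⇒ out+=14
H0 returns 0
H1 returns [-2, 14, 0]
= [-2, 14, 0]

Answer: [-2, 14, 0]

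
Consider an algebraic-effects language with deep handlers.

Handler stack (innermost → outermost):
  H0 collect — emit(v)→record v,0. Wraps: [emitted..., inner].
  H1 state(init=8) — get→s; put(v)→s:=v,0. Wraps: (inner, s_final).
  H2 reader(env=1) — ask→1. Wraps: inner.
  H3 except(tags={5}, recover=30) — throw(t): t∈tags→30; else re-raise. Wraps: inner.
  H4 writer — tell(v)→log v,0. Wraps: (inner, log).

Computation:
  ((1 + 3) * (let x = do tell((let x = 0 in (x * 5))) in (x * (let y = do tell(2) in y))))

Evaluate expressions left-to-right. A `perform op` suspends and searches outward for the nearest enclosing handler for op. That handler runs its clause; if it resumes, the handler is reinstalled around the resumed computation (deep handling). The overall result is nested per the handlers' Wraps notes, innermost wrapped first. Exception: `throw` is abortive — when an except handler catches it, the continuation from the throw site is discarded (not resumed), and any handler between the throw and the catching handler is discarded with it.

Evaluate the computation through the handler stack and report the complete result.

Step-by-step:
tell(0) @ H4 ⇒ log+=0
tell(2) @ H4 ⇒ log+=2
H0 returns [0]
H1 returns ([0], 8)
H2 returns ([0], 8)
H3 returns ([0], 8)
H4 returns (([0], 8), (0, 2))
= (([0], 8), (0, 2))

Answer: (([0], 8), (0, 2))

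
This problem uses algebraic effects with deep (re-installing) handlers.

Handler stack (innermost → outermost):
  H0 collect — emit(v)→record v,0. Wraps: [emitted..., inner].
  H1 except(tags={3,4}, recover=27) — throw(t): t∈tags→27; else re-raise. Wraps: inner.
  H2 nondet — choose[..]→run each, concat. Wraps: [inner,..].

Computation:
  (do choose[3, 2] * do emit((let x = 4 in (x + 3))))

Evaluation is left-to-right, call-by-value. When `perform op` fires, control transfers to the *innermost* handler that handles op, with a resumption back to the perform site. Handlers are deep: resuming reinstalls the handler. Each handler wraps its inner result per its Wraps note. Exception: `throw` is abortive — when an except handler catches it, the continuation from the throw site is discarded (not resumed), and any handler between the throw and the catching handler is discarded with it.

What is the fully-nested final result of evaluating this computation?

Step-by-step:
choose[3, 2] @ H2
  branch[0] choose=3:
    emit(7) @ H0 ⇒ out+=7
    H0 returns [7, 0]
    H1 returns [7, 0]
    H2 returns [[7, 0]]
  branch[1] choose=2:
    emit(7) @ H0 ⇒ out+=7
    H0 returns [7, 0]
    H1 returns [7, 0]
    H2 returns [[7, 0]]
= [[7, 0], [7, 0]]

Answer: [[7, 0], [7, 0]]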